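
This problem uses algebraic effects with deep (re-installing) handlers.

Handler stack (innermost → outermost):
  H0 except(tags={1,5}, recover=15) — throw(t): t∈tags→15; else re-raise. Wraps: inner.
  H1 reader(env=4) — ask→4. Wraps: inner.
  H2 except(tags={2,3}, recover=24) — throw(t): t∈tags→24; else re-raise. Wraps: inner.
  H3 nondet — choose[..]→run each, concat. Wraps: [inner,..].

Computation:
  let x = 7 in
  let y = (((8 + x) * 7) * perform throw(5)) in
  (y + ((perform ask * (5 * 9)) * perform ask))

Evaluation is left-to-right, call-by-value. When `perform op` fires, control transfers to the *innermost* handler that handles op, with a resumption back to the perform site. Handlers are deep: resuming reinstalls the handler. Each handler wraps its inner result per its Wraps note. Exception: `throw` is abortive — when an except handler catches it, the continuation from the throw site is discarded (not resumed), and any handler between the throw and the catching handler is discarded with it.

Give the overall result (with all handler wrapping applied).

Answer: [15]

Working:
throw(5) @ H0 caught ⇒ 15
H1 returns 15
H2 returns 15
H3 returns [15]
= [15]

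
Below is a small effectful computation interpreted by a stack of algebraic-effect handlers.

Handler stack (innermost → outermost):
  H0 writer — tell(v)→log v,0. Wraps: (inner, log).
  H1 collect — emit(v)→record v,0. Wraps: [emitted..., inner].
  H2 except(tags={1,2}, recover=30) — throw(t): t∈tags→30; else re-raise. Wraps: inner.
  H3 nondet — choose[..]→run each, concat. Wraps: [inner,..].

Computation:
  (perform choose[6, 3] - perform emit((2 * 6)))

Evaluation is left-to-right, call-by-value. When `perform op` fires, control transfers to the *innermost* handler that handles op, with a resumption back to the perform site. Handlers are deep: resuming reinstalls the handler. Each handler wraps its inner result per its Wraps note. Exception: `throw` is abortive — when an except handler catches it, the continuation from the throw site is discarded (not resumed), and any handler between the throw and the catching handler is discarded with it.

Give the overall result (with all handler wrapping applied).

Answer: [[12, (6, ())], [12, (3, ())]]

Working:
choose[6, 3] @ H3
  branch[0] choose=6:
    emit(12) @ H1 ⇒ out+=12
    H0 returns (6, ())
    H1 returns [12, (6, ())]
    H2 returns [12, (6, ())]
    H3 returns [[12, (6, ())]]
  branch[1] choose=3:
    emit(12) @ H1 ⇒ out+=12
    H0 returns (3, ())
    H1 returns [12, (3, ())]
    H2 returns [12, (3, ())]
    H3 returns [[12, (3, ())]]
= [[12, (6, ())], [12, (3, ())]]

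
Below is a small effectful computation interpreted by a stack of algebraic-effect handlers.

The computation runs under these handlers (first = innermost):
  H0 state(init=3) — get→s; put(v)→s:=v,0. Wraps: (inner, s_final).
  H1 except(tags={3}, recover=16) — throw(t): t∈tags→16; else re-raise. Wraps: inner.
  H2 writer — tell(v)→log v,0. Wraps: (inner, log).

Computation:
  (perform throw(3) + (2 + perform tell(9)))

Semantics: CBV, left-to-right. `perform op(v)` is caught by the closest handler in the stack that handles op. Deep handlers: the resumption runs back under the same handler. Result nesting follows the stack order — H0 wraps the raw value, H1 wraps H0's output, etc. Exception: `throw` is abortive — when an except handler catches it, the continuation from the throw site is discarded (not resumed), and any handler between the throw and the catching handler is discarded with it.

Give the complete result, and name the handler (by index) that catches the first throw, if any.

Answer: (16, ()) ; first throw caught by: H1

Working:
throw(3) @ H1 caught ⇒ 16
H2 returns (16, ())
= (16, ())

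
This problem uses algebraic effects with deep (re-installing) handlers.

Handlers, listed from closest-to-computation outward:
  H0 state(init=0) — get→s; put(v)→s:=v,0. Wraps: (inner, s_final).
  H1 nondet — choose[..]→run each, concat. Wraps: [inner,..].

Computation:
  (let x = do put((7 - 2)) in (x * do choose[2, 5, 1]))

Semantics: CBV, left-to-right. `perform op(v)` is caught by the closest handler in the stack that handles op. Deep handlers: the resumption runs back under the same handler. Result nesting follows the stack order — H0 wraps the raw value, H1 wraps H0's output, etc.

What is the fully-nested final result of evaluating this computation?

Evaluation trace:
put(5) @ H0 ⇒ s:=5
choose[2, 5, 1] @ H1
  branch[0] choose=2:
    H0 returns (0, 5)
    H1 returns [(0, 5)]
  branch[1] choose=5:
    H0 returns (0, 5)
    H1 returns [(0, 5)]
  branch[2] choose=1:
    H0 returns (0, 5)
    H1 returns [(0, 5)]
= [(0, 5), (0, 5), (0, 5)]

Answer: [(0, 5), (0, 5), (0, 5)]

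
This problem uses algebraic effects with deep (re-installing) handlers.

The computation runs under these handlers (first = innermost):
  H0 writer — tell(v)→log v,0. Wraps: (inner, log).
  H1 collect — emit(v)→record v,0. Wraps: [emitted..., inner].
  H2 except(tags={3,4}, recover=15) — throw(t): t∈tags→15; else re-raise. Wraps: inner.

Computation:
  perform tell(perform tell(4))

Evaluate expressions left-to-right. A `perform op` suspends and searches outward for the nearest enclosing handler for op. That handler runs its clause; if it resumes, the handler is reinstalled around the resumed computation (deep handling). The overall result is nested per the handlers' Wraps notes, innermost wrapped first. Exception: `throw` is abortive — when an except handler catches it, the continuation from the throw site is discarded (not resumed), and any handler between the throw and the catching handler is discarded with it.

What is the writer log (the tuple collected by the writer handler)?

Evaluation trace:
tell(4) @ H0 ⇒ log+=4
tell(0) @ H0 ⇒ log+=0
H0 returns (0, (4, 0))
H1 returns [(0, (4, 0))]
H2 returns [(0, (4, 0))]
= [(0, (4, 0))]

Answer: (4, 0)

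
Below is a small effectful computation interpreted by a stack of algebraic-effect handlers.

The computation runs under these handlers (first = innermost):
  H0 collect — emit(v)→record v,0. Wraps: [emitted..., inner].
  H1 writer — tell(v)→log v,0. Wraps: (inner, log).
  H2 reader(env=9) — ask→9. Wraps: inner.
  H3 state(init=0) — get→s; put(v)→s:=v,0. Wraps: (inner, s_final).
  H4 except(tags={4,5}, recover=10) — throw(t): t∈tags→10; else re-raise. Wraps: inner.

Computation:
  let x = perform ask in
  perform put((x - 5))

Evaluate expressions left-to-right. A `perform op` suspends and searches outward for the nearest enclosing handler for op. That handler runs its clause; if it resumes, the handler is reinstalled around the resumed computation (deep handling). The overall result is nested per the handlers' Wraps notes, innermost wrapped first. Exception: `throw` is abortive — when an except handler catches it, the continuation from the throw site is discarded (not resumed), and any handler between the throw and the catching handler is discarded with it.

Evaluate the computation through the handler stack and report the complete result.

Answer: (([0], ()), 4)

Evaluation trace:
ask @ H2 ⇒ 9
put(4) @ H3 ⇒ s:=4
H0 returns [0]
H1 returns ([0], ())
H2 returns ([0], ())
H3 returns (([0], ()), 4)
H4 returns (([0], ()), 4)
= (([0], ()), 4)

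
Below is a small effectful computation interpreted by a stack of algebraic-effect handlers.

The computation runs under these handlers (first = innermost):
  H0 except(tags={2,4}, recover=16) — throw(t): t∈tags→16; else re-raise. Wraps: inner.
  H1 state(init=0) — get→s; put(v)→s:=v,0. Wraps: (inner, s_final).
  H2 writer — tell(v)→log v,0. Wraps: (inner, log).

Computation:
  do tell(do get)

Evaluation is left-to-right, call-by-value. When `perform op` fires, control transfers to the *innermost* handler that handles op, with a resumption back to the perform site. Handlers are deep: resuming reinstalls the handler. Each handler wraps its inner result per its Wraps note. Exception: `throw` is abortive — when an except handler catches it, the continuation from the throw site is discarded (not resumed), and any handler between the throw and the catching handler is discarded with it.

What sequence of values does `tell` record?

Answer: (0)

Working:
get @ H1 ⇒ 0
tell(0) @ H2 ⇒ log+=0
H0 returns 0
H1 returns (0, 0)
H2 returns ((0, 0), (0))
= ((0, 0), (0))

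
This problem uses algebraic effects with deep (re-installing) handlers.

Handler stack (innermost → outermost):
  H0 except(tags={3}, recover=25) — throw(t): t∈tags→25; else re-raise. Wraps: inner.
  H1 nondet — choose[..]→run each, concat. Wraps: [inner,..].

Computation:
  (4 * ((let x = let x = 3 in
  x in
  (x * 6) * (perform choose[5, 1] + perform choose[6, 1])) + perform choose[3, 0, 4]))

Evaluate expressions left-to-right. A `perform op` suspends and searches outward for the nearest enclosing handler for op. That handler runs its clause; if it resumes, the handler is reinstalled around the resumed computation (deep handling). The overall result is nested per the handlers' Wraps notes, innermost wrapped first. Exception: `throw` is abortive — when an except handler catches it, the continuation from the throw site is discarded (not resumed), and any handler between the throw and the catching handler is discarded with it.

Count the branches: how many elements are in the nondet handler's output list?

Answer: 12

Evaluation trace:
choose[5, 1] @ H1
  branch[0] choose=5:
    choose[6, 1] @ H1
      branch[0] choose=6:
        choose[3, 0, 4] @ H1
          branch[0] choose=3:
            H0 returns 804
            H1 returns [804]
          branch[1] choose=0:
            H0 returns 792
            H1 returns [792]
          branch[2] choose=4:
            H0 returns 808
            H1 returns [808]
      branch[1] choose=1:
        choose[3, 0, 4] @ H1
          branch[0] choose=3:
            H0 returns 444
            H1 returns [444]
          branch[1] choose=0:
            H0 returns 432
            H1 returns [432]
          branch[2] choose=4:
            H0 returns 448
            H1 returns [448]
  branch[1] choose=1:
    choose[6, 1] @ H1
      branch[0] choose=6:
        choose[3, 0, 4] @ H1
          branch[0] choose=3:
            H0 returns 516
            H1 returns [516]
          branch[1] choose=0:
            H0 returns 504
            H1 returns [504]
          branch[2] choose=4:
            H0 returns 520
            H1 returns [520]
      branch[1] choose=1:
        choose[3, 0, 4] @ H1
          branch[0] choose=3:
            H0 returns 156
            H1 returns [156]
          branch[1] choose=0:
            H0 returns 144
            H1 returns [144]
          branch[2] choose=4:
            H0 returns 160
            H1 returns [160]
= [804, 792, 808, 444, 432, 448, 516, 504, 520, 156, 144, 160]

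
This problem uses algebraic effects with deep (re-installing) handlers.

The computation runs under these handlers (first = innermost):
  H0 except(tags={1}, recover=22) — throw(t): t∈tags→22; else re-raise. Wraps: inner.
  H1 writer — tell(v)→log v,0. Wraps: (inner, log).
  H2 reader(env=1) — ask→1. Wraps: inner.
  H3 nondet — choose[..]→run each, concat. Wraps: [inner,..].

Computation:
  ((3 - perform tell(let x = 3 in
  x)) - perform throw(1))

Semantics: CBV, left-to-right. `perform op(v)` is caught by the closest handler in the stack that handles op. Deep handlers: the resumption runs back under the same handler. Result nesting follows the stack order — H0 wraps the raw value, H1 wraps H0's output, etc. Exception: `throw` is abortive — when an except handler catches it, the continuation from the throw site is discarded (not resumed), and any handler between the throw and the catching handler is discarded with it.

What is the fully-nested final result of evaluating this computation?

Answer: [(22, (3))]

Step-by-step:
tell(3) @ H1 ⇒ log+=3
throw(1) @ H0 caught ⇒ 22
H1 returns (22, (3))
H2 returns (22, (3))
H3 returns [(22, (3))]
= [(22, (3))]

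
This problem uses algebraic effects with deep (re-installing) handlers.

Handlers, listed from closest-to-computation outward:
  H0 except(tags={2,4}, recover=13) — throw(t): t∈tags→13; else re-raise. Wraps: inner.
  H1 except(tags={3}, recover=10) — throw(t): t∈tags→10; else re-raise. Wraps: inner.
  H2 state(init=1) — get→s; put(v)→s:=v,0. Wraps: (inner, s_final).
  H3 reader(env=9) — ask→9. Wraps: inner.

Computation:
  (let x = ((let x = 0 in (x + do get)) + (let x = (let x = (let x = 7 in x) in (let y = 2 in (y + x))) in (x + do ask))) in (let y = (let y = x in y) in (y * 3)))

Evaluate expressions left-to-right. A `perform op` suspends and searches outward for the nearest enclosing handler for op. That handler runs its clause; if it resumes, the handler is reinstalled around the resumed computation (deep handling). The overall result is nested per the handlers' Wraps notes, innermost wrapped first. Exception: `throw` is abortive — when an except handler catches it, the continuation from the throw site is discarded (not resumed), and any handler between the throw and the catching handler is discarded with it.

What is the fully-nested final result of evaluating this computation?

Answer: (57, 1)

Working:
get @ H2 ⇒ 1
ask @ H3 ⇒ 9
H0 returns 57
H1 returns 57
H2 returns (57, 1)
H3 returns (57, 1)
= (57, 1)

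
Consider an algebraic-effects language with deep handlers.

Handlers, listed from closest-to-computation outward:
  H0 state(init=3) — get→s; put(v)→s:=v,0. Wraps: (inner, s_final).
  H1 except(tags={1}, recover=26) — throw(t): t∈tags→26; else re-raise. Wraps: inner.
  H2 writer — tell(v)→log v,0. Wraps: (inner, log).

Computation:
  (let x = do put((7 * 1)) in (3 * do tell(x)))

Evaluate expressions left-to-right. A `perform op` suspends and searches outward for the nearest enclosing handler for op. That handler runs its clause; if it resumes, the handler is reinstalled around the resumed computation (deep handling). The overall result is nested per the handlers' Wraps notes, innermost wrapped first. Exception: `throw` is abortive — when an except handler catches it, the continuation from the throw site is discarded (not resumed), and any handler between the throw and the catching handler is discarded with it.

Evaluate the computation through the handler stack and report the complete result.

Evaluation trace:
put(7) @ H0 ⇒ s:=7
tell(0) @ H2 ⇒ log+=0
H0 returns (0, 7)
H1 returns (0, 7)
H2 returns ((0, 7), (0))
= ((0, 7), (0))

Answer: ((0, 7), (0))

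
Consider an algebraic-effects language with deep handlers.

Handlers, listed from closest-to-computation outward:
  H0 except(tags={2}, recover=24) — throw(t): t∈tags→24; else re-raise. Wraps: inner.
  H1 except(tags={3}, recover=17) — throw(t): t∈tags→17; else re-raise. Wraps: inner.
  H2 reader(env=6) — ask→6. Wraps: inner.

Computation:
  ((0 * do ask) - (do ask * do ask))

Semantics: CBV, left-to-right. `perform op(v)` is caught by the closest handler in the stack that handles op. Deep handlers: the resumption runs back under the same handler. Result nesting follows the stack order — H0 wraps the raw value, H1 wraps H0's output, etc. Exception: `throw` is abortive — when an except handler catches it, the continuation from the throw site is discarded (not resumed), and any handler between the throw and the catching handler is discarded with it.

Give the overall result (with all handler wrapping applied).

Answer: -36

Evaluation trace:
ask @ H2 ⇒ 6
ask @ H2 ⇒ 6
ask @ H2 ⇒ 6
H0 returns -36
H1 returns -36
H2 returns -36
= -36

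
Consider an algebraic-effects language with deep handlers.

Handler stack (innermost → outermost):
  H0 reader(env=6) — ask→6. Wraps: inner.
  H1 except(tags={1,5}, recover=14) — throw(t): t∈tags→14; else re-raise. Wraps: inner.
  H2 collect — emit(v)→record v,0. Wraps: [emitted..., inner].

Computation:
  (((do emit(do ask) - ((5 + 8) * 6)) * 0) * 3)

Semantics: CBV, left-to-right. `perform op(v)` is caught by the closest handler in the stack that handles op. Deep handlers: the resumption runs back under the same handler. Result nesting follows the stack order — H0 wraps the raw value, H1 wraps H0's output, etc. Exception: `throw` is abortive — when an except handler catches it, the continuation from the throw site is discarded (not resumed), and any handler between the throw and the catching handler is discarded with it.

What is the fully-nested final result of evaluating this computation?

Step-by-step:
ask @ H0 ⇒ 6
emit(6) @ H2 ⇒ out+=6
H0 returns 0
H1 returns 0
H2 returns [6, 0]
= [6, 0]

Answer: [6, 0]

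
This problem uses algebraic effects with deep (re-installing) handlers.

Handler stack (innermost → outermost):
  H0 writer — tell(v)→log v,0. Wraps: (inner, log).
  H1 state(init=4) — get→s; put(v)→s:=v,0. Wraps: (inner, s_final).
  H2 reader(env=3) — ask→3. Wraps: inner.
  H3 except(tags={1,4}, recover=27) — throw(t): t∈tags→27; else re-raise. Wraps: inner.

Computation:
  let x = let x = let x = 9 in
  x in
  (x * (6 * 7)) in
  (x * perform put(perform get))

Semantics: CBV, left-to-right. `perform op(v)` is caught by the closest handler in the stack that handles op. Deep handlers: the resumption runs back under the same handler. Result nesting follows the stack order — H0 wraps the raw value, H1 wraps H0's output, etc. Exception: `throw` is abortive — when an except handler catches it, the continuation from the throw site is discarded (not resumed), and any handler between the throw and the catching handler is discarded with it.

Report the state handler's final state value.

Step-by-step:
get @ H1 ⇒ 4
put(4) @ H1 ⇒ s:=4
H0 returns (0, ())
H1 returns ((0, ()), 4)
H2 returns ((0, ()), 4)
H3 returns ((0, ()), 4)
= ((0, ()), 4)

Answer: 4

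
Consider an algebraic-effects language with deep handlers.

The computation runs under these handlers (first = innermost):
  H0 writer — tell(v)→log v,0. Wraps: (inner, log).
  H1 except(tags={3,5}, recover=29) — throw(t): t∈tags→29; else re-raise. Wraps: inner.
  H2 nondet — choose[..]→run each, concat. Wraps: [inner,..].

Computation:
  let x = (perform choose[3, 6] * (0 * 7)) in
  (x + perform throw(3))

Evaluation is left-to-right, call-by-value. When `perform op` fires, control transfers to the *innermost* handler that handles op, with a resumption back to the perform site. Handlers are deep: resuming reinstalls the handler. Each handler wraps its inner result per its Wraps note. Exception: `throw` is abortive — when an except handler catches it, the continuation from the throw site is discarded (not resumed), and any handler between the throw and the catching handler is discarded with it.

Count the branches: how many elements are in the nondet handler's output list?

Answer: 2

Step-by-step:
choose[3, 6] @ H2
  branch[0] choose=3:
    throw(3) @ H1 caught ⇒ 29
    H2 returns [29]
  branch[1] choose=6:
    throw(3) @ H1 caught ⇒ 29
    H2 returns [29]
= [29, 29]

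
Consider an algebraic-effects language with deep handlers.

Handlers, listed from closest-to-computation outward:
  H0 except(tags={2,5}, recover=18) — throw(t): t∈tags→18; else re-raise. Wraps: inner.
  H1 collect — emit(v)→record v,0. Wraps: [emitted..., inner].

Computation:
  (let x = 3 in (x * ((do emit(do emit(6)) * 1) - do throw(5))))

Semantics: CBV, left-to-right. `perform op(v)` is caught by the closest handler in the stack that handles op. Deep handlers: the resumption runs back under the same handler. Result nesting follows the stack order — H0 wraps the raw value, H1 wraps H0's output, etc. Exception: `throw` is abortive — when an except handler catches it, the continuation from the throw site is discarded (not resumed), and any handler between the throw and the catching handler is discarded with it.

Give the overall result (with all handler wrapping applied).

Step-by-step:
emit(6) @ H1 ⇒ out+=6
emit(0) @ H1 ⇒ out+=0
throw(5) @ H0 caught ⇒ 18
H1 returns [6, 0, 18]
= [6, 0, 18]

Answer: [6, 0, 18]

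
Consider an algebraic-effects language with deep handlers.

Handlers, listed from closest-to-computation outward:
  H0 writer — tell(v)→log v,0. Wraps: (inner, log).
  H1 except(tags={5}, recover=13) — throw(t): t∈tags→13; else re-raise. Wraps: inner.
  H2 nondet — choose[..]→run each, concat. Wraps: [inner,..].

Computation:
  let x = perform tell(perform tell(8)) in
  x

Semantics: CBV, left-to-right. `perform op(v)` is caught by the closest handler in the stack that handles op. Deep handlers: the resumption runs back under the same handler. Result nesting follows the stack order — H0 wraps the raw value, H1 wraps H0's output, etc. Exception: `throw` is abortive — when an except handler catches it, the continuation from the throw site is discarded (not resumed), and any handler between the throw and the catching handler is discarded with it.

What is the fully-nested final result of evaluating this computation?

Answer: [(0, (8, 0))]

Step-by-step:
tell(8) @ H0 ⇒ log+=8
tell(0) @ H0 ⇒ log+=0
H0 returns (0, (8, 0))
H1 returns (0, (8, 0))
H2 returns [(0, (8, 0))]
= [(0, (8, 0))]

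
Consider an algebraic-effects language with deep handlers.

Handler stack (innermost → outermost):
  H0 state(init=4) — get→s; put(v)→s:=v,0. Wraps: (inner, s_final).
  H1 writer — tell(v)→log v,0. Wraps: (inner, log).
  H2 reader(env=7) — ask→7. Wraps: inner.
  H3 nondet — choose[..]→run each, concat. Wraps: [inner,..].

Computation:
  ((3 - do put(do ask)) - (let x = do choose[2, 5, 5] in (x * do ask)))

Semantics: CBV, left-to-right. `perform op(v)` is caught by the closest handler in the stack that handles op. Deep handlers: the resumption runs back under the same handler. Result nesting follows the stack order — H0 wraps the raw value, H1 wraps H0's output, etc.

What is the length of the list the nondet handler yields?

Working:
ask @ H2 ⇒ 7
put(7) @ H0 ⇒ s:=7
choose[2, 5, 5] @ H3
  branch[0] choose=2:
    ask @ H2 ⇒ 7
    H0 returns (-11, 7)
    H1 returns ((-11, 7), ())
    H2 returns ((-11, 7), ())
    H3 returns [((-11, 7), ())]
  branch[1] choose=5:
    ask @ H2 ⇒ 7
    H0 returns (-32, 7)
    H1 returns ((-32, 7), ())
    H2 returns ((-32, 7), ())
    H3 returns [((-32, 7), ())]
  branch[2] choose=5:
    ask @ H2 ⇒ 7
    H0 returns (-32, 7)
    H1 returns ((-32, 7), ())
    H2 returns ((-32, 7), ())
    H3 returns [((-32, 7), ())]
= [((-11, 7), ()), ((-32, 7), ()), ((-32, 7), ())]

Answer: 3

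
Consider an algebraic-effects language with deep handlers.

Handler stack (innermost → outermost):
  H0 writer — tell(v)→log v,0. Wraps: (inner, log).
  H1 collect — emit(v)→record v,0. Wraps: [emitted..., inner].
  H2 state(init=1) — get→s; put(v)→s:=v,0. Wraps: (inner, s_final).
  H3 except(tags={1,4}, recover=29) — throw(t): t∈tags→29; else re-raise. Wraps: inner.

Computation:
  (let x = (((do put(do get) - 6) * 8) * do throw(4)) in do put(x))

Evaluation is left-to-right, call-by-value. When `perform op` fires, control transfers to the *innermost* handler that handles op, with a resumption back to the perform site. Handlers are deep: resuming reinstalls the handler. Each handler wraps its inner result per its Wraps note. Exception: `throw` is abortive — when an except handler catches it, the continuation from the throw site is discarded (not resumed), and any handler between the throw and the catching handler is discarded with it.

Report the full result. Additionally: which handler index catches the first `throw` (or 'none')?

Answer: 29 ; first throw caught by: H3

Working:
get @ H2 ⇒ 1
put(1) @ H2 ⇒ s:=1
throw(4) @ H3 caught ⇒ 29
= 29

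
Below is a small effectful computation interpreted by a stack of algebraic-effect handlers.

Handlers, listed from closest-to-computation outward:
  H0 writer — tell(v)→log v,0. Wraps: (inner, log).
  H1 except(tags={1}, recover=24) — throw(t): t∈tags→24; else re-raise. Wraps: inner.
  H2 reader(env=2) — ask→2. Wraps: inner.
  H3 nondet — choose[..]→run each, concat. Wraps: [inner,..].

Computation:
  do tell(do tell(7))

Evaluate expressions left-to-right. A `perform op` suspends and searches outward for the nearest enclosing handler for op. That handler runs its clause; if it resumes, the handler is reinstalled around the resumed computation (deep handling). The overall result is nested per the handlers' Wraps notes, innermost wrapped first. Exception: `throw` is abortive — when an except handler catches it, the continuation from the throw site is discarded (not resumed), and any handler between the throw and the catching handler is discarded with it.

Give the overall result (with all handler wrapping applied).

Answer: [(0, (7, 0))]

Step-by-step:
tell(7) @ H0 ⇒ log+=7
tell(0) @ H0 ⇒ log+=0
H0 returns (0, (7, 0))
H1 returns (0, (7, 0))
H2 returns (0, (7, 0))
H3 returns [(0, (7, 0))]
= [(0, (7, 0))]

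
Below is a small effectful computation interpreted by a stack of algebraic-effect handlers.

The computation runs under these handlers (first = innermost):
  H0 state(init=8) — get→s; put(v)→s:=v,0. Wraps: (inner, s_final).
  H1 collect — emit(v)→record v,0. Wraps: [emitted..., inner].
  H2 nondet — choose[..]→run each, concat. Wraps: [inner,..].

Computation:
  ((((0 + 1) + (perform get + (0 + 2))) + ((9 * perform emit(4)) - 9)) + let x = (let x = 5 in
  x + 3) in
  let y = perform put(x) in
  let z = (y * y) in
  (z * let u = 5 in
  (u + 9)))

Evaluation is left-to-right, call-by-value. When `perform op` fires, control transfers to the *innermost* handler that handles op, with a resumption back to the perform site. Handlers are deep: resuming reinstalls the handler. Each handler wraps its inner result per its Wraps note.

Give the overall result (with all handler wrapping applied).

Answer: [[4, (2, 8)]]

Step-by-step:
get @ H0 ⇒ 8
emit(4) @ H1 ⇒ out+=4
put(8) @ H0 ⇒ s:=8
H0 returns (2, 8)
H1 returns [4, (2, 8)]
H2 returns [[4, (2, 8)]]
= [[4, (2, 8)]]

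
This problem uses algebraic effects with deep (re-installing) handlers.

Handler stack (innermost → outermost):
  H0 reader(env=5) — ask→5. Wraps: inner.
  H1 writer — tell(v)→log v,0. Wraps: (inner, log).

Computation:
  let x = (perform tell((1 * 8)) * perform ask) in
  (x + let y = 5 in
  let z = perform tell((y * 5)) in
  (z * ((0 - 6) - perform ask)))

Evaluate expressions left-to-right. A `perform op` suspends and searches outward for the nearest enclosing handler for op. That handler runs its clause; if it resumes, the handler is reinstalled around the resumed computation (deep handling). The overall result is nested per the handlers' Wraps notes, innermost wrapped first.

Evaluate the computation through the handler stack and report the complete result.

Answer: (0, (8, 25))

Working:
tell(8) @ H1 ⇒ log+=8
ask @ H0 ⇒ 5
tell(25) @ H1 ⇒ log+=25
ask @ H0 ⇒ 5
H0 returns 0
H1 returns (0, (8, 25))
= (0, (8, 25))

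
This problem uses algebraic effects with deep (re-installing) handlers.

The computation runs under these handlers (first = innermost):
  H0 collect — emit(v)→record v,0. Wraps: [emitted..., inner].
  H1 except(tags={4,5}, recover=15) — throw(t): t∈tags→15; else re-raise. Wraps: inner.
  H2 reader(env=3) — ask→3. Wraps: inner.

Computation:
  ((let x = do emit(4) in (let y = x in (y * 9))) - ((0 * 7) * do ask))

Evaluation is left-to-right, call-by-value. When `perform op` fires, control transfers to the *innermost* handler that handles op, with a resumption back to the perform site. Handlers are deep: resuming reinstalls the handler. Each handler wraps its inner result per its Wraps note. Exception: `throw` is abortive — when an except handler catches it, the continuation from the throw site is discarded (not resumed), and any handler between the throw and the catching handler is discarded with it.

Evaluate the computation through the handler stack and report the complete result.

Answer: [4, 0]

Working:
emit(4) @ H0 ⇒ out+=4
ask @ H2 ⇒ 3
H0 returns [4, 0]
H1 returns [4, 0]
H2 returns [4, 0]
= [4, 0]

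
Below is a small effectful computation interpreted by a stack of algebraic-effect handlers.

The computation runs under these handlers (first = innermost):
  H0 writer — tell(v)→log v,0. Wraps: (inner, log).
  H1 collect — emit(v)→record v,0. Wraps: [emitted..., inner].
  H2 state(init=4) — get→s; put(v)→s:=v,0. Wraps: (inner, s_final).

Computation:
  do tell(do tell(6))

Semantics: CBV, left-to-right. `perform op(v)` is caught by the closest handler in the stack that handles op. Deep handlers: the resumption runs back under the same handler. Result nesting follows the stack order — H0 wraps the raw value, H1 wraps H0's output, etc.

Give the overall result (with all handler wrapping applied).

Answer: ([(0, (6, 0))], 4)

Working:
tell(6) @ H0 ⇒ log+=6
tell(0) @ H0 ⇒ log+=0
H0 returns (0, (6, 0))
H1 returns [(0, (6, 0))]
H2 returns ([(0, (6, 0))], 4)
= ([(0, (6, 0))], 4)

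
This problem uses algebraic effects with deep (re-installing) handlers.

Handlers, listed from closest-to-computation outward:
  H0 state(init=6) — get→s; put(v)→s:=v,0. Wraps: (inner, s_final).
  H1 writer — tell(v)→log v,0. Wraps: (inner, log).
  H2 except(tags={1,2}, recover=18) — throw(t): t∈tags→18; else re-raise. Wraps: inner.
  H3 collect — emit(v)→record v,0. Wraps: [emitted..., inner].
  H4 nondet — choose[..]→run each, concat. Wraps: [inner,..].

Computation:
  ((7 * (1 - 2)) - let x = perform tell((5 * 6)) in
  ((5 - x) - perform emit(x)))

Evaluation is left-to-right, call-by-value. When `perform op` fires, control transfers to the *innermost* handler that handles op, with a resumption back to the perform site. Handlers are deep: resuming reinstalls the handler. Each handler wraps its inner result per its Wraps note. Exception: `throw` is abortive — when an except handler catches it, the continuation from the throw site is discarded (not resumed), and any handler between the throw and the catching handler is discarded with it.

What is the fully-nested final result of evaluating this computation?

Answer: [[0, ((-12, 6), (30))]]

Evaluation trace:
tell(30) @ H1 ⇒ log+=30
emit(0) @ H3 ⇒ out+=0
H0 returns (-12, 6)
H1 returns ((-12, 6), (30))
H2 returns ((-12, 6), (30))
H3 returns [0, ((-12, 6), (30))]
H4 returns [[0, ((-12, 6), (30))]]
= [[0, ((-12, 6), (30))]]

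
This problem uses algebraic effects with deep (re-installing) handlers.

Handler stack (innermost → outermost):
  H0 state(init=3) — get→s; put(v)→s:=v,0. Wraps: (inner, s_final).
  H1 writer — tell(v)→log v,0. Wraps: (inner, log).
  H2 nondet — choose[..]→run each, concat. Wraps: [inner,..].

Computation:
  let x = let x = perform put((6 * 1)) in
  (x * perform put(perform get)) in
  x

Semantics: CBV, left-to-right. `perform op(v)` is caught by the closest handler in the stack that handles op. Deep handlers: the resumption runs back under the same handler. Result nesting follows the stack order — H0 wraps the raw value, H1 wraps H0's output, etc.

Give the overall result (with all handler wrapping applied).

Step-by-step:
put(6) @ H0 ⇒ s:=6
get @ H0 ⇒ 6
put(6) @ H0 ⇒ s:=6
H0 returns (0, 6)
H1 returns ((0, 6), ())
H2 returns [((0, 6), ())]
= [((0, 6), ())]

Answer: [((0, 6), ())]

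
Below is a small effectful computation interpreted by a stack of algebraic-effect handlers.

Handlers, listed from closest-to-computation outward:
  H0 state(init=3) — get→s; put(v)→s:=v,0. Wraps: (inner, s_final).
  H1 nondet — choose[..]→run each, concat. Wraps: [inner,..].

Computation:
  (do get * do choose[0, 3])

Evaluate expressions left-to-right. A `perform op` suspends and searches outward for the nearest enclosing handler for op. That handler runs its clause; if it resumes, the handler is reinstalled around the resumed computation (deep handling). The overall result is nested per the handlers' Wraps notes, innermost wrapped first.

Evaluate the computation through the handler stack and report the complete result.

Step-by-step:
get @ H0 ⇒ 3
choose[0, 3] @ H1
  branch[0] choose=0:
    H0 returns (0, 3)
    H1 returns [(0, 3)]
  branch[1] choose=3:
    H0 returns (9, 3)
    H1 returns [(9, 3)]
= [(0, 3), (9, 3)]

Answer: [(0, 3), (9, 3)]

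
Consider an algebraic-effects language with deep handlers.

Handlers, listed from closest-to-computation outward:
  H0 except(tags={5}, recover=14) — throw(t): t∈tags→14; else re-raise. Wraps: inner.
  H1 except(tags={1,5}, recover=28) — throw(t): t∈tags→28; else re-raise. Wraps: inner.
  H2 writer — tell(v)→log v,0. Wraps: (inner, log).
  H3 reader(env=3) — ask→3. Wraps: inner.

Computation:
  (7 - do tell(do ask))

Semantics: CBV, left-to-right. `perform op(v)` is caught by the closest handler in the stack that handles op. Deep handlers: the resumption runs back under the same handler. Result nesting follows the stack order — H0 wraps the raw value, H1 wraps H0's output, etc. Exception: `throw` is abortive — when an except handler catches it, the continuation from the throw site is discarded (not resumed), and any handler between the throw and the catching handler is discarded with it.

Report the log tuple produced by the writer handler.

Answer: (3)

Working:
ask @ H3 ⇒ 3
tell(3) @ H2 ⇒ log+=3
H0 returns 7
H1 returns 7
H2 returns (7, (3))
H3 returns (7, (3))
= (7, (3))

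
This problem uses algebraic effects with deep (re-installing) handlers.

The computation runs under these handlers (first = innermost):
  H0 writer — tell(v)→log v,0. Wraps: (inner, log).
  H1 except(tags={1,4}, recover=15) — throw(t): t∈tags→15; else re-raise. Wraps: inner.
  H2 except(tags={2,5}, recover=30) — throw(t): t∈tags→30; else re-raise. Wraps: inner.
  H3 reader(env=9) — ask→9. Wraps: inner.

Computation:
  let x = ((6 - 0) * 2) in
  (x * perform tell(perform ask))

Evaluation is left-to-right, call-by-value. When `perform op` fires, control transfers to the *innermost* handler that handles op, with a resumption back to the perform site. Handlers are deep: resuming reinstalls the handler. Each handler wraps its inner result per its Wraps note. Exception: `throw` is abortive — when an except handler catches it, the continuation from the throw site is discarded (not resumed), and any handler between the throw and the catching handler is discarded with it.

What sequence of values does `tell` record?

Answer: (9)

Working:
ask @ H3 ⇒ 9
tell(9) @ H0 ⇒ log+=9
H0 returns (0, (9))
H1 returns (0, (9))
H2 returns (0, (9))
H3 returns (0, (9))
= (0, (9))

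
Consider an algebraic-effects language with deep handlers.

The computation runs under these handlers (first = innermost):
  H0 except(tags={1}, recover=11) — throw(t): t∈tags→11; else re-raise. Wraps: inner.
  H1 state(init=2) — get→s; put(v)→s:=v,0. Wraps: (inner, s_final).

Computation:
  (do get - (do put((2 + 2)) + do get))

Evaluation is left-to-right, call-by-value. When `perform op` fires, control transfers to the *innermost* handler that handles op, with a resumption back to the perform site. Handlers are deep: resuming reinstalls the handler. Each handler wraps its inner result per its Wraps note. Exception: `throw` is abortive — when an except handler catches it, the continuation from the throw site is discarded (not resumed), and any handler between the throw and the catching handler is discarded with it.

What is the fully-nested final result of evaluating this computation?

Working:
get @ H1 ⇒ 2
put(4) @ H1 ⇒ s:=4
get @ H1 ⇒ 4
H0 returns -2
H1 returns (-2, 4)
= (-2, 4)

Answer: (-2, 4)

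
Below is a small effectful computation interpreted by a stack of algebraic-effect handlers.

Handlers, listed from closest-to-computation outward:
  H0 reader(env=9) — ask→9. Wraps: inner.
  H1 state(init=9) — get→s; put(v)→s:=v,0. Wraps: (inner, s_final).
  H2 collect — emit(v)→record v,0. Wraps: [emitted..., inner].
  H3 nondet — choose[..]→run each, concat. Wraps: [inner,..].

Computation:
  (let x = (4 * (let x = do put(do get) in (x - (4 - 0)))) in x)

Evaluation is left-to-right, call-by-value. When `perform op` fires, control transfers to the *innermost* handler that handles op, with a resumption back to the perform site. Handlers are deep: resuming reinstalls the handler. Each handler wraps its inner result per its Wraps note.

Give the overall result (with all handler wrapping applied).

Answer: [[(-16, 9)]]

Step-by-step:
get @ H1 ⇒ 9
put(9) @ H1 ⇒ s:=9
H0 returns -16
H1 returns (-16, 9)
H2 returns [(-16, 9)]
H3 returns [[(-16, 9)]]
= [[(-16, 9)]]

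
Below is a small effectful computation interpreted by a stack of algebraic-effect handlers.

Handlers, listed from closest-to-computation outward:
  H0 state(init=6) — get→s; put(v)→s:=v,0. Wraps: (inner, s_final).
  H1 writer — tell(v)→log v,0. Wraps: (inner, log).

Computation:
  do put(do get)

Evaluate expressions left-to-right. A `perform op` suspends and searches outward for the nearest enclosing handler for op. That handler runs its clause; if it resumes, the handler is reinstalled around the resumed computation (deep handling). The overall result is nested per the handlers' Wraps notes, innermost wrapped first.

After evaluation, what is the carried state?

Evaluation trace:
get @ H0 ⇒ 6
put(6) @ H0 ⇒ s:=6
H0 returns (0, 6)
H1 returns ((0, 6), ())
= ((0, 6), ())

Answer: 6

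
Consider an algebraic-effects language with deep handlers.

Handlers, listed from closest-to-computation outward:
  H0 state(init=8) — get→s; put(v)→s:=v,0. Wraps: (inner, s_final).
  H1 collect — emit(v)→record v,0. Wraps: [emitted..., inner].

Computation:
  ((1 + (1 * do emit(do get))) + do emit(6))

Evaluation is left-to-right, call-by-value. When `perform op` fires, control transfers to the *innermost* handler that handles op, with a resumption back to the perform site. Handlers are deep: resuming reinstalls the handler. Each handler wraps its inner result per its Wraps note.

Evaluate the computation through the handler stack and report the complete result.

Answer: [8, 6, (1, 8)]

Working:
get @ H0 ⇒ 8
emit(8) @ H1 ⇒ out+=8
emit(6) @ H1 ⇒ out+=6
H0 returns (1, 8)
H1 returns [8, 6, (1, 8)]
= [8, 6, (1, 8)]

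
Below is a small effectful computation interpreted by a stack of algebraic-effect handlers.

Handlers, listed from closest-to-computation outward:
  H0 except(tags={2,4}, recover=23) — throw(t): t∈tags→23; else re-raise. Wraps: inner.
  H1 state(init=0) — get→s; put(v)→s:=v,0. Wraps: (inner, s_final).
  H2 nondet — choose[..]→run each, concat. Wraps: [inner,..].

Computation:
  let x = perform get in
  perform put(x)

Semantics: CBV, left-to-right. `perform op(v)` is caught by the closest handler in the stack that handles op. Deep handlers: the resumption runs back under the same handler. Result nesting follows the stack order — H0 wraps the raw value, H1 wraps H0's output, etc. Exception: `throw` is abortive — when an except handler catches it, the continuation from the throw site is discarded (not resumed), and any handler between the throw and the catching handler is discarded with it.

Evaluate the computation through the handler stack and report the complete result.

Step-by-step:
get @ H1 ⇒ 0
put(0) @ H1 ⇒ s:=0
H0 returns 0
H1 returns (0, 0)
H2 returns [(0, 0)]
= [(0, 0)]

Answer: [(0, 0)]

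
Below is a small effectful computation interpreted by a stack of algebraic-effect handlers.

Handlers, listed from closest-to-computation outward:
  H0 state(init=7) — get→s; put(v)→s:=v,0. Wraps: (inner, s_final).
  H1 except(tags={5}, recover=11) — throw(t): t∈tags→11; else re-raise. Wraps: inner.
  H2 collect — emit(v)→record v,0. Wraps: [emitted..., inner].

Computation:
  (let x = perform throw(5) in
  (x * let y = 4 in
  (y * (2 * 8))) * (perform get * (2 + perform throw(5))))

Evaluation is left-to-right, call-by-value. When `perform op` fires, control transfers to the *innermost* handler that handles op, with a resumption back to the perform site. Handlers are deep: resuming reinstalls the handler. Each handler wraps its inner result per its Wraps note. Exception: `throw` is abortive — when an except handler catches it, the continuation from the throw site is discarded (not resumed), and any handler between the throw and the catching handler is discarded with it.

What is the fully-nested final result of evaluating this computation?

Working:
throw(5) @ H1 caught ⇒ 11
H2 returns [11]
= [11]

Answer: [11]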